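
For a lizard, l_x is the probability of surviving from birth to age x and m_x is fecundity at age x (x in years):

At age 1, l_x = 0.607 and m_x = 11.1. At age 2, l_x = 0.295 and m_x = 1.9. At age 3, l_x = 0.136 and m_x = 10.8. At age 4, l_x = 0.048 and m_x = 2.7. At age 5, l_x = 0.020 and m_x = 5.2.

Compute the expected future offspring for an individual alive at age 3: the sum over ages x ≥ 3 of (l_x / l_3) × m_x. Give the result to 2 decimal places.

l_3 = 0.136. Conditional survival from age 3 to x is l_x / l_3.
  x=3: (0.136/0.136) × 10.8 = 10.8000
  x=4: (0.048/0.136) × 2.7 = 0.9529
  x=5: (0.020/0.136) × 5.2 = 0.7647
Sum = 10.8000 + 0.9529 + 0.7647 = 12.5176

12.52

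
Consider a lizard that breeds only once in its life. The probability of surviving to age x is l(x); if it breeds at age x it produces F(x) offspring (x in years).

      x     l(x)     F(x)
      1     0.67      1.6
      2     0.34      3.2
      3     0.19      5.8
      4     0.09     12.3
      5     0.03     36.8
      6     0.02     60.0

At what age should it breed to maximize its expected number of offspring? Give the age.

6

Expected offspring if breeding at age x = l(x) × F(x):
  age 1: 0.67 × 1.6 = 1.072
  age 2: 0.34 × 3.2 = 1.088
  age 3: 0.19 × 5.8 = 1.102
  age 4: 0.09 × 12.3 = 1.107
  age 5: 0.03 × 36.8 = 1.104
  age 6: 0.02 × 60.0 = 1.200
Maximum at age 6 (1.200).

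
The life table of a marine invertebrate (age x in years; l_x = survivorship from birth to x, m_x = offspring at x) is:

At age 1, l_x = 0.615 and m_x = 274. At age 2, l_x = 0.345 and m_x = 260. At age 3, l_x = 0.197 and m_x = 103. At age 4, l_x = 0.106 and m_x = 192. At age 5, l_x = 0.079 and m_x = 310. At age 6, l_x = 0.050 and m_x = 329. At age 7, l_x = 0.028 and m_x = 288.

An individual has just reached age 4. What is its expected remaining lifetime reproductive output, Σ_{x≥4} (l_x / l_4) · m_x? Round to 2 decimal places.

654.30

l_4 = 0.106. Conditional survival from age 4 to x is l_x / l_4.
  x=4: (0.106/0.106) × 192 = 192.0000
  x=5: (0.079/0.106) × 310 = 231.0377
  x=6: (0.050/0.106) × 329 = 155.1887
  x=7: (0.028/0.106) × 288 = 76.0755
Sum = 192.0000 + 231.0377 + 155.1887 + 76.0755 = 654.3019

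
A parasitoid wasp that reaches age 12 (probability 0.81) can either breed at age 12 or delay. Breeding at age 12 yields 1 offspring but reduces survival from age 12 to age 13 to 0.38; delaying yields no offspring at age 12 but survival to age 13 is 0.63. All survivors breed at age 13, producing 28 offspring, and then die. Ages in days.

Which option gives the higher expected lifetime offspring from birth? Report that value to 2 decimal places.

breed at age 12: R₀ = 0.81 × (1 + 0.38 × 28) = 0.81 × 11.6400 = 9.4284
delay to age 13: R₀ = 0.81 × (0.63 × 28) = 0.81 × 17.6400 = 14.2884
Higher: delay to age 13 (14.2884).

14.29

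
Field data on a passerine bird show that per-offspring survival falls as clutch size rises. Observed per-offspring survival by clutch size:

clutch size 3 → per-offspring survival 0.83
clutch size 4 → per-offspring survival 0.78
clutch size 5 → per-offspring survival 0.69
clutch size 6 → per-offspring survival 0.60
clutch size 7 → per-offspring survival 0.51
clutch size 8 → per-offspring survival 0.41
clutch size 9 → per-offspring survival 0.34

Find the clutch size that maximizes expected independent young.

6

Expected independent young = c × s(c):
  c=3: 3 × 0.83 = 2.490
  c=4: 4 × 0.78 = 3.120
  c=5: 5 × 0.69 = 3.450
  c=6: 6 × 0.60 = 3.600
  c=7: 7 × 0.51 = 3.570
  c=8: 8 × 0.41 = 3.280
  c=9: 9 × 0.34 = 3.060
Maximum at c = 6 (3.600 independent young).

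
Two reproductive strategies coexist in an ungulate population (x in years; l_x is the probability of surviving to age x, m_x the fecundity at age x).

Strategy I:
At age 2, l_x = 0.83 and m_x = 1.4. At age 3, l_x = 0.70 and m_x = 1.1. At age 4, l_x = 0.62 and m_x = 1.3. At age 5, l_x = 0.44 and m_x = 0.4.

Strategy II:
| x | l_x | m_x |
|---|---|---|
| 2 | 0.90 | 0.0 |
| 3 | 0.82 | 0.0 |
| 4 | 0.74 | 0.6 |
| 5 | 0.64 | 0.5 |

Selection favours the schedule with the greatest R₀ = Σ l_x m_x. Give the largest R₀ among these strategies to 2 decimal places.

2.91

Strategy I: R₀ = 0.83×1.4 + 0.70×1.1 + 0.62×1.3 + 0.44×0.4 = 2.9140
Strategy II: R₀ = 0.90×0.0 + 0.82×0.0 + 0.74×0.6 + 0.64×0.5 = 0.7640
Highest R₀: strategy I with 2.9140.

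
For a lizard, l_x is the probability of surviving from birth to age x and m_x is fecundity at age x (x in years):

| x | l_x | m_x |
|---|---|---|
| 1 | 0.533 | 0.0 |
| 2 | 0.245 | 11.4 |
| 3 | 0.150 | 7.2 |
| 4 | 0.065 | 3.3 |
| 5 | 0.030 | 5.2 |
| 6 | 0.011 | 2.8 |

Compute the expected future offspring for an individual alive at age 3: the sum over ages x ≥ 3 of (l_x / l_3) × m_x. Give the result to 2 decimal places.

l_3 = 0.150. Conditional survival from age 3 to x is l_x / l_3.
  x=3: (0.150/0.150) × 7.2 = 7.2000
  x=4: (0.065/0.150) × 3.3 = 1.4300
  x=5: (0.030/0.150) × 5.2 = 1.0400
  x=6: (0.011/0.150) × 2.8 = 0.2053
Sum = 7.2000 + 1.4300 + 1.0400 + 0.2053 = 9.8753

9.88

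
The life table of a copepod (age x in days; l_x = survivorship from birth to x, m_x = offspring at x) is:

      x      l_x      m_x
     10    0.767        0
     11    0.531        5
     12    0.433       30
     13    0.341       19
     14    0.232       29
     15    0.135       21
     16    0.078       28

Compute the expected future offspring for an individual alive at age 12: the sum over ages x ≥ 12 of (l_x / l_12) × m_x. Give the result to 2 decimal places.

l_12 = 0.433. Conditional survival from age 12 to x is l_x / l_12.
  x=12: (0.433/0.433) × 30 = 30.0000
  x=13: (0.341/0.433) × 19 = 14.9630
  x=14: (0.232/0.433) × 29 = 15.5381
  x=15: (0.135/0.433) × 21 = 6.5473
  x=16: (0.078/0.433) × 28 = 5.0439
Sum = 30.0000 + 14.9630 + 15.5381 + 6.5473 + 5.0439 = 72.0924

72.09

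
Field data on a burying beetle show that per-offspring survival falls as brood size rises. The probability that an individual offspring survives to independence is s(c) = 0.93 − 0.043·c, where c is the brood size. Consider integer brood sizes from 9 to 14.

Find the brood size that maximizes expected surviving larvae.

11

Expected surviving larvae = c × s(c):
  c=9: 9 × 0.543 = 4.887
  c=10: 10 × 0.500 = 5.000
  c=11: 11 × 0.457 = 5.027
  c=12: 12 × 0.414 = 4.968
  c=13: 13 × 0.371 = 4.823
  c=14: 14 × 0.328 = 4.592
Maximum at c = 11 (5.027 surviving larvae).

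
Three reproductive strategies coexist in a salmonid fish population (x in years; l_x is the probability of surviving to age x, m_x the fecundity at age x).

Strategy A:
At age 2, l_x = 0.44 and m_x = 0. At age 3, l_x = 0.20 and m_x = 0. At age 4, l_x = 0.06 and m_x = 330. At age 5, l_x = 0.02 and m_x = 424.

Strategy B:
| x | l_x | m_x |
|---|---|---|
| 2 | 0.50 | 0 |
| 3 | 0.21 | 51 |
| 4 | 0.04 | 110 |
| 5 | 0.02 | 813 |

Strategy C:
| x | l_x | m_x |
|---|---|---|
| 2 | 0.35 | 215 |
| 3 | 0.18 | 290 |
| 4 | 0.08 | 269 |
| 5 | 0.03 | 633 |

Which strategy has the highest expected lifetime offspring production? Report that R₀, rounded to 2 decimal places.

Strategy A: R₀ = 0.44×0 + 0.20×0 + 0.06×330 + 0.02×424 = 28.2800
Strategy B: R₀ = 0.50×0 + 0.21×51 + 0.04×110 + 0.02×813 = 31.3700
Strategy C: R₀ = 0.35×215 + 0.18×290 + 0.08×269 + 0.03×633 = 167.9600
Highest R₀: strategy C with 167.9600.

167.96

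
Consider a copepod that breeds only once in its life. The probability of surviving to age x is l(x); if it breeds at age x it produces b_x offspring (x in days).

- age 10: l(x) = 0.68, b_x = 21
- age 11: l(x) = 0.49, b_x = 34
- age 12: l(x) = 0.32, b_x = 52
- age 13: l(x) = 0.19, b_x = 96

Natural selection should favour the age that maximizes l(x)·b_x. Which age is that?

Expected offspring if breeding at age x = l(x) × b_x:
  age 10: 0.68 × 21 = 14.280
  age 11: 0.49 × 34 = 16.660
  age 12: 0.32 × 52 = 16.640
  age 13: 0.19 × 96 = 18.240
Maximum at age 13 (18.240).

13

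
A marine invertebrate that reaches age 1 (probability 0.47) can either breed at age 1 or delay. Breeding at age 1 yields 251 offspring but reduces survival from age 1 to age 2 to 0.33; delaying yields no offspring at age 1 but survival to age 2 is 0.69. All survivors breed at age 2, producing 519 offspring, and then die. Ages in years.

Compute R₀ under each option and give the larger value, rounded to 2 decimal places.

198.47

breed at age 1: R₀ = 0.47 × (251 + 0.33 × 519) = 0.47 × 422.2700 = 198.4669
delay to age 2: R₀ = 0.47 × (0.69 × 519) = 0.47 × 358.1100 = 168.3117
Higher: breed at age 1 (198.4669).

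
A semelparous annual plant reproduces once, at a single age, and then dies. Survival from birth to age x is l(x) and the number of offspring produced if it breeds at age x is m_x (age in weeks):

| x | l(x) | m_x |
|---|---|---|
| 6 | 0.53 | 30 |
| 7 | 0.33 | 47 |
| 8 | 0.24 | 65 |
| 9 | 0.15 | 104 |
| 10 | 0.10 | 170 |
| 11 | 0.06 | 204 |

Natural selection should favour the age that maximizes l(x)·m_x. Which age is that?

10

Expected offspring if breeding at age x = l(x) × m_x:
  age 6: 0.53 × 30 = 15.900
  age 7: 0.33 × 47 = 15.510
  age 8: 0.24 × 65 = 15.600
  age 9: 0.15 × 104 = 15.600
  age 10: 0.10 × 170 = 17.000
  age 11: 0.06 × 204 = 12.240
Maximum at age 10 (17.000).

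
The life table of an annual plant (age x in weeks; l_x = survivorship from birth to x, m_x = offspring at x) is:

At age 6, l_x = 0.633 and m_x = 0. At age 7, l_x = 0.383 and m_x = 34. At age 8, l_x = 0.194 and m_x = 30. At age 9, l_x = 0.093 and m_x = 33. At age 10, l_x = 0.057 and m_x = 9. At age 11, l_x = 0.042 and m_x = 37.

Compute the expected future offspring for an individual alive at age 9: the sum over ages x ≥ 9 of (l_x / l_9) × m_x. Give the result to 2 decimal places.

l_9 = 0.093. Conditional survival from age 9 to x is l_x / l_9.
  x=9: (0.093/0.093) × 33 = 33.0000
  x=10: (0.057/0.093) × 9 = 5.5161
  x=11: (0.042/0.093) × 37 = 16.7097
Sum = 33.0000 + 5.5161 + 16.7097 = 55.2258

55.23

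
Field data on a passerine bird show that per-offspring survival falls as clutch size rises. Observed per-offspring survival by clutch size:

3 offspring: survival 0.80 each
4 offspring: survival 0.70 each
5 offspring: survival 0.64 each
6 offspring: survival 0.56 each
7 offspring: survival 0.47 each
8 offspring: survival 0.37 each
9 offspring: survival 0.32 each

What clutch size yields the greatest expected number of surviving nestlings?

Expected surviving nestlings = c × s(c):
  c=3: 3 × 0.80 = 2.400
  c=4: 4 × 0.70 = 2.800
  c=5: 5 × 0.64 = 3.200
  c=6: 6 × 0.56 = 3.360
  c=7: 7 × 0.47 = 3.290
  c=8: 8 × 0.37 = 2.960
  c=9: 9 × 0.32 = 2.880
Maximum at c = 6 (3.360 surviving nestlings).

6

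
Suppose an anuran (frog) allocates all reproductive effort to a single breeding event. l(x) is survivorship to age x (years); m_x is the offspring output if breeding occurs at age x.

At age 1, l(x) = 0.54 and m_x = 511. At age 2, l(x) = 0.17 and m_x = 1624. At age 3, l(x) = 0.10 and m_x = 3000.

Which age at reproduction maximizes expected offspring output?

Expected offspring if breeding at age x = l(x) × m_x:
  age 1: 0.54 × 511 = 275.940
  age 2: 0.17 × 1624 = 276.080
  age 3: 0.10 × 3000 = 300.000
Maximum at age 3 (300.000).

3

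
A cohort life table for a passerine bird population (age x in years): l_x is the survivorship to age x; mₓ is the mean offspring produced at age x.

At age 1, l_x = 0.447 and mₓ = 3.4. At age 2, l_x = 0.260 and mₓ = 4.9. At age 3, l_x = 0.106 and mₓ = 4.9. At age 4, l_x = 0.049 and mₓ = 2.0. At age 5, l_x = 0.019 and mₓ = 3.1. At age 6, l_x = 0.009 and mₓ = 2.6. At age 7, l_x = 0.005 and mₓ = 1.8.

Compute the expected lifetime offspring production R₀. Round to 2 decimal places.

3.50

R₀ = Σ l_x mₓ:
  age 1: 0.447 × 3.4 = 1.5198
  age 2: 0.260 × 4.9 = 1.2740
  age 3: 0.106 × 4.9 = 0.5194
  age 4: 0.049 × 2.0 = 0.0980
  age 5: 0.019 × 3.1 = 0.0589
  age 6: 0.009 × 2.6 = 0.0234
  age 7: 0.005 × 1.8 = 0.0090
R₀ = 1.5198 + 1.2740 + 0.5194 + 0.0980 + 0.0589 + 0.0234 + 0.0090 = 3.5025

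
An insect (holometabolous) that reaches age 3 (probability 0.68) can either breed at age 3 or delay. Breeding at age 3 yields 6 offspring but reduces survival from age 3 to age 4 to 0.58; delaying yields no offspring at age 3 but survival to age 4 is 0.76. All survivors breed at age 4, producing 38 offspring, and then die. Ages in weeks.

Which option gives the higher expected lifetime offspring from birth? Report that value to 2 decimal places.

breed at age 3: R₀ = 0.68 × (6 + 0.58 × 38) = 0.68 × 28.0400 = 19.0672
delay to age 4: R₀ = 0.68 × (0.76 × 38) = 0.68 × 28.8800 = 19.6384
Higher: delay to age 4 (19.6384).

19.64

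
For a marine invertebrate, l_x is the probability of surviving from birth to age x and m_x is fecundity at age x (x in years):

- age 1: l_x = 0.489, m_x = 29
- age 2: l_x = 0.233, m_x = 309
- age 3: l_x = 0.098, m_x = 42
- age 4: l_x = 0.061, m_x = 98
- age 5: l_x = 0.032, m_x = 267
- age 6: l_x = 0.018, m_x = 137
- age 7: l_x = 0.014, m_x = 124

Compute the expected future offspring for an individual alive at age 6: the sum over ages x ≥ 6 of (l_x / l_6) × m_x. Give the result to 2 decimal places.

l_6 = 0.018. Conditional survival from age 6 to x is l_x / l_6.
  x=6: (0.018/0.018) × 137 = 137.0000
  x=7: (0.014/0.018) × 124 = 96.4444
Sum = 137.0000 + 96.4444 = 233.4444

233.44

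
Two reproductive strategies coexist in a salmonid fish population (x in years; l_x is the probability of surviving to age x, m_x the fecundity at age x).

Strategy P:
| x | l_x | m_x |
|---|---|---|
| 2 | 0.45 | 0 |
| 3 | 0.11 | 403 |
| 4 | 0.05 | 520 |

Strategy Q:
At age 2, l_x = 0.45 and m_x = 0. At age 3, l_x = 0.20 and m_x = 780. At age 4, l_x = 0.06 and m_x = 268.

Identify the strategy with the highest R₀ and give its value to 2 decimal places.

Strategy P: R₀ = 0.45×0 + 0.11×403 + 0.05×520 = 70.3300
Strategy Q: R₀ = 0.45×0 + 0.20×780 + 0.06×268 = 172.0800
Highest R₀: strategy Q with 172.0800.

172.08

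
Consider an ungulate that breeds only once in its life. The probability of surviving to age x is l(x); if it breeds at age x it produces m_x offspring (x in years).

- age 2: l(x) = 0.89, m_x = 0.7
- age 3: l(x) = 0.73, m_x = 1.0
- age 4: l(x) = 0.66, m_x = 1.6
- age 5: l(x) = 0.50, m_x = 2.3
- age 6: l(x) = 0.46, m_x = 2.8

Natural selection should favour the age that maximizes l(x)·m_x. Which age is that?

6

Expected offspring if breeding at age x = l(x) × m_x:
  age 2: 0.89 × 0.7 = 0.623
  age 3: 0.73 × 1.0 = 0.730
  age 4: 0.66 × 1.6 = 1.056
  age 5: 0.50 × 2.3 = 1.150
  age 6: 0.46 × 2.8 = 1.288
Maximum at age 6 (1.288).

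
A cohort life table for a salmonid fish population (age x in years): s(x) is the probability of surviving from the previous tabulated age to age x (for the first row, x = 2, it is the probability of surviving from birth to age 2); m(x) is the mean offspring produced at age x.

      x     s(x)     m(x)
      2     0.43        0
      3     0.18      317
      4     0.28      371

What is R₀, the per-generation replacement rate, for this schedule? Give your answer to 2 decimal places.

32.58

Survivorship from birth: l_x = s_2·s_3·…·s_x.
  l_2 = 0.43000
  l_3 = 0.07740
  l_4 = 0.02167
R₀ = Σ l_x m(x):
  age 2: 0.43000 × 0 = 0.0000
  age 3: 0.07740 × 317 = 24.5358
  age 4: 0.02167 × 371 = 8.0396
R₀ = 0.0000 + 24.5358 + 8.0396 = 32.5754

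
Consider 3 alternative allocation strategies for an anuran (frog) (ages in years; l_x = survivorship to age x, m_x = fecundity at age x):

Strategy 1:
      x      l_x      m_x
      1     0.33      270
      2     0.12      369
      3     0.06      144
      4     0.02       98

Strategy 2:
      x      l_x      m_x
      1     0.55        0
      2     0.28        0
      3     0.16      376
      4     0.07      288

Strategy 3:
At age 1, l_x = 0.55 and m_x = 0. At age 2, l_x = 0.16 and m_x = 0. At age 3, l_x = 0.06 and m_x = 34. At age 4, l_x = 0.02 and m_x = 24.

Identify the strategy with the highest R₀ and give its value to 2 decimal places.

Strategy 1: R₀ = 0.33×270 + 0.12×369 + 0.06×144 + 0.02×98 = 143.9800
Strategy 2: R₀ = 0.55×0 + 0.28×0 + 0.16×376 + 0.07×288 = 80.3200
Strategy 3: R₀ = 0.55×0 + 0.16×0 + 0.06×34 + 0.02×24 = 2.5200
Highest R₀: strategy 1 with 143.9800.

143.98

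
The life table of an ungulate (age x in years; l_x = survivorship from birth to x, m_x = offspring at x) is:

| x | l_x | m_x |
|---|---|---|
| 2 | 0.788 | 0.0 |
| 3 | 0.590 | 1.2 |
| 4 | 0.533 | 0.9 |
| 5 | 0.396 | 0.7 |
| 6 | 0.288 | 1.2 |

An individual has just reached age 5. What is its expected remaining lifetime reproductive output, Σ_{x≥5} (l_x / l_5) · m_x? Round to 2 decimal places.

1.57

l_5 = 0.396. Conditional survival from age 5 to x is l_x / l_5.
  x=5: (0.396/0.396) × 0.7 = 0.7000
  x=6: (0.288/0.396) × 1.2 = 0.8727
Sum = 0.7000 + 0.8727 = 1.5727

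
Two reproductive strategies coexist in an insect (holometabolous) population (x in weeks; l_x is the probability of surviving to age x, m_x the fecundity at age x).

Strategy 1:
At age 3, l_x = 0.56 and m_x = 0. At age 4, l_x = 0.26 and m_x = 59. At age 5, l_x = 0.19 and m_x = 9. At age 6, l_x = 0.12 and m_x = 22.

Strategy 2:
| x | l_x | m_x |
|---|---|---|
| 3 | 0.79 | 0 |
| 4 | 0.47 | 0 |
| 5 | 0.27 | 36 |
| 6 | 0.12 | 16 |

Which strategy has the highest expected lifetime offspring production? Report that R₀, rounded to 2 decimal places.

Strategy 1: R₀ = 0.56×0 + 0.26×59 + 0.19×9 + 0.12×22 = 19.6900
Strategy 2: R₀ = 0.79×0 + 0.47×0 + 0.27×36 + 0.12×16 = 11.6400
Highest R₀: strategy 1 with 19.6900.

19.69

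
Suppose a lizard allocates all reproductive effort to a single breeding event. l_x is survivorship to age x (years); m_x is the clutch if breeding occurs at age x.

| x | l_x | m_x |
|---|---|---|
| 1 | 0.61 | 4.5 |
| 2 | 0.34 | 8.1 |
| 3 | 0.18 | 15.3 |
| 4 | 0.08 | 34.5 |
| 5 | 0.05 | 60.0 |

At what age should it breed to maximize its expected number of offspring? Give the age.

Expected offspring if breeding at age x = l_x × m_x:
  age 1: 0.61 × 4.5 = 2.745
  age 2: 0.34 × 8.1 = 2.754
  age 3: 0.18 × 15.3 = 2.754
  age 4: 0.08 × 34.5 = 2.760
  age 5: 0.05 × 60.0 = 3.000
Maximum at age 5 (3.000).

5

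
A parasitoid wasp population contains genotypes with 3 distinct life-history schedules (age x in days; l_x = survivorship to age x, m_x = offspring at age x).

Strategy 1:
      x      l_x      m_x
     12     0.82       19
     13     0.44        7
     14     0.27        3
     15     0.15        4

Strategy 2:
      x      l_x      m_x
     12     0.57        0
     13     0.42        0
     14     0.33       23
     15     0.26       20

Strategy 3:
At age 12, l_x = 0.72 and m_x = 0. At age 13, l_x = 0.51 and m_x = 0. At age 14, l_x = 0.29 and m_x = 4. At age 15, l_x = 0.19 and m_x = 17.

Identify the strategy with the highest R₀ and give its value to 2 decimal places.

20.07

Strategy 1: R₀ = 0.82×19 + 0.44×7 + 0.27×3 + 0.15×4 = 20.0700
Strategy 2: R₀ = 0.57×0 + 0.42×0 + 0.33×23 + 0.26×20 = 12.7900
Strategy 3: R₀ = 0.72×0 + 0.51×0 + 0.29×4 + 0.19×17 = 4.3900
Highest R₀: strategy 1 with 20.0700.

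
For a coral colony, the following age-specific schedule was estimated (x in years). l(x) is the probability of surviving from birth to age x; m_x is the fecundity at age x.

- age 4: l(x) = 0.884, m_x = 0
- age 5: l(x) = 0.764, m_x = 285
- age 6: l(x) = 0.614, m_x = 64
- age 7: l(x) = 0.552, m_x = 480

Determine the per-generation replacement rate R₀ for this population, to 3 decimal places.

R₀ = Σ l(x) m_x:
  age 4: 0.884 × 0 = 0.0000
  age 5: 0.764 × 285 = 217.7400
  age 6: 0.614 × 64 = 39.2960
  age 7: 0.552 × 480 = 264.9600
R₀ = 0.0000 + 217.7400 + 39.2960 + 264.9600 = 521.9960

521.996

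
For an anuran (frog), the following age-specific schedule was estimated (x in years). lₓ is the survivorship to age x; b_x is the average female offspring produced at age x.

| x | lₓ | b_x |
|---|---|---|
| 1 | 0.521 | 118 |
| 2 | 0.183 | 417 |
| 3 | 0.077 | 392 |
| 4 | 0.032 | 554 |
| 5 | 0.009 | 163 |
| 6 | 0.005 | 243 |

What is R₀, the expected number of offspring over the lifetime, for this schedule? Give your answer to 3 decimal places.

R₀ = Σ lₓ b_x:
  age 1: 0.521 × 118 = 61.4780
  age 2: 0.183 × 417 = 76.3110
  age 3: 0.077 × 392 = 30.1840
  age 4: 0.032 × 554 = 17.7280
  age 5: 0.009 × 163 = 1.4670
  age 6: 0.005 × 243 = 1.2150
R₀ = 61.4780 + 76.3110 + 30.1840 + 17.7280 + 1.4670 + 1.2150 = 188.3830

188.383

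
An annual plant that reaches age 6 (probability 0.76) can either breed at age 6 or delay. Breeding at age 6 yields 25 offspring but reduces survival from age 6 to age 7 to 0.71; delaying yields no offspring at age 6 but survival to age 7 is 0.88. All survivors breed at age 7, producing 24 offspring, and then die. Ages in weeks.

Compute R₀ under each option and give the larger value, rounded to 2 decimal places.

breed at age 6: R₀ = 0.76 × (25 + 0.71 × 24) = 0.76 × 42.0400 = 31.9504
delay to age 7: R₀ = 0.76 × (0.88 × 24) = 0.76 × 21.1200 = 16.0512
Higher: breed at age 6 (31.9504).

31.95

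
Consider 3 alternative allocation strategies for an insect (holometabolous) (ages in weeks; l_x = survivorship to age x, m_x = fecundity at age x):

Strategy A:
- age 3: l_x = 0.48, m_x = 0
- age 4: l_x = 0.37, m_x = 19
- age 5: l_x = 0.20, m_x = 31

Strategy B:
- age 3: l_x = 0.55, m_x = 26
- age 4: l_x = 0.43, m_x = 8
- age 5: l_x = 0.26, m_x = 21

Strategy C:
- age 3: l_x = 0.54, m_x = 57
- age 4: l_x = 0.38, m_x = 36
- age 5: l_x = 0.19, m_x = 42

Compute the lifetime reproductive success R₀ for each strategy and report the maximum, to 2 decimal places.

Strategy A: R₀ = 0.48×0 + 0.37×19 + 0.20×31 = 13.2300
Strategy B: R₀ = 0.55×26 + 0.43×8 + 0.26×21 = 23.2000
Strategy C: R₀ = 0.54×57 + 0.38×36 + 0.19×42 = 52.4400
Highest R₀: strategy C with 52.4400.

52.44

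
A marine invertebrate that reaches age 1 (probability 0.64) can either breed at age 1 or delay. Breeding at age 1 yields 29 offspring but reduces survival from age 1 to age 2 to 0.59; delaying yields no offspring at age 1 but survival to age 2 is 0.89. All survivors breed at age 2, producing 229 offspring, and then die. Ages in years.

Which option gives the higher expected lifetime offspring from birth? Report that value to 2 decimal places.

130.44

breed at age 1: R₀ = 0.64 × (29 + 0.59 × 229) = 0.64 × 164.1100 = 105.0304
delay to age 2: R₀ = 0.64 × (0.89 × 229) = 0.64 × 203.8100 = 130.4384
Higher: delay to age 2 (130.4384).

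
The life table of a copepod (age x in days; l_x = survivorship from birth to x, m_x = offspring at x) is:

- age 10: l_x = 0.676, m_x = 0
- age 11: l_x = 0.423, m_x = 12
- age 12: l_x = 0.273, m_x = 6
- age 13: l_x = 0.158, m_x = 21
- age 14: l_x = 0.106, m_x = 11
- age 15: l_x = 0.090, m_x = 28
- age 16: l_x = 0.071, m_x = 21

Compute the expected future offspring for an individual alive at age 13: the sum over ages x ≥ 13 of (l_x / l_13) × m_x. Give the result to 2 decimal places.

l_13 = 0.158. Conditional survival from age 13 to x is l_x / l_13.
  x=13: (0.158/0.158) × 21 = 21.0000
  x=14: (0.106/0.158) × 11 = 7.3797
  x=15: (0.090/0.158) × 28 = 15.9494
  x=16: (0.071/0.158) × 21 = 9.4367
Sum = 21.0000 + 7.3797 + 15.9494 + 9.4367 = 53.7658

53.77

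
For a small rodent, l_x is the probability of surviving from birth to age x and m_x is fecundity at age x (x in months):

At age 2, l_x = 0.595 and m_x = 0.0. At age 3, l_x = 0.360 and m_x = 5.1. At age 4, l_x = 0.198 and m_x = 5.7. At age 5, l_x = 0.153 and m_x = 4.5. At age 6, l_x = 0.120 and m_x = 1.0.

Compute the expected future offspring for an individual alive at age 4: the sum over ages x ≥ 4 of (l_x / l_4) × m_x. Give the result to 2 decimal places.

l_4 = 0.198. Conditional survival from age 4 to x is l_x / l_4.
  x=4: (0.198/0.198) × 5.7 = 5.7000
  x=5: (0.153/0.198) × 4.5 = 3.4773
  x=6: (0.120/0.198) × 1.0 = 0.6061
Sum = 5.7000 + 3.4773 + 0.6061 = 9.7833

9.78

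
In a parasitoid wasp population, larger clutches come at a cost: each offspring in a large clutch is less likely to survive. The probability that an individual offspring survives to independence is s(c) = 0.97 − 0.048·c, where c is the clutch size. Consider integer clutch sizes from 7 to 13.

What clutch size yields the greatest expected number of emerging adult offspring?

Expected emerging adult offspring = c × s(c):
  c=7: 7 × 0.634 = 4.438
  c=8: 8 × 0.586 = 4.688
  c=9: 9 × 0.538 = 4.842
  c=10: 10 × 0.490 = 4.900
  c=11: 11 × 0.442 = 4.862
  c=12: 12 × 0.394 = 4.728
  c=13: 13 × 0.346 = 4.498
Maximum at c = 10 (4.900 emerging adult offspring).

10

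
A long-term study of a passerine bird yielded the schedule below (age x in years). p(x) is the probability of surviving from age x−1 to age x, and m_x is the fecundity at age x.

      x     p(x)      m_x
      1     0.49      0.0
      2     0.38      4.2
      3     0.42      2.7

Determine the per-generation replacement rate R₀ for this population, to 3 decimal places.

Survivorship from birth: l_x = p_1·p_2·…·p_x.
  l_1 = 0.49000
  l_2 = 0.18620
  l_3 = 0.07820
R₀ = Σ l_x m_x:
  age 1: 0.49000 × 0.0 = 0.0000
  age 2: 0.18620 × 4.2 = 0.7820
  age 3: 0.07820 × 2.7 = 0.2111
R₀ = 0.0000 + 0.7820 + 0.2111 = 0.9932

0.993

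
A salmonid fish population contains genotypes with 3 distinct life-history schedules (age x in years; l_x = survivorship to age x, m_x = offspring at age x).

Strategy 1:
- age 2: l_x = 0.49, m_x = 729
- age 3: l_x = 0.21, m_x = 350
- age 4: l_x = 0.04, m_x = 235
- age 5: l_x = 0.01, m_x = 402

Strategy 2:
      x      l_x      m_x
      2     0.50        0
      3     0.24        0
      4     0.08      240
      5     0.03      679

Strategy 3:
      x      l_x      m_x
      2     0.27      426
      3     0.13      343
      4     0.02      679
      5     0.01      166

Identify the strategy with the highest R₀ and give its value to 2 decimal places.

444.13

Strategy 1: R₀ = 0.49×729 + 0.21×350 + 0.04×235 + 0.01×402 = 444.1300
Strategy 2: R₀ = 0.50×0 + 0.24×0 + 0.08×240 + 0.03×679 = 39.5700
Strategy 3: R₀ = 0.27×426 + 0.13×343 + 0.02×679 + 0.01×166 = 174.8500
Highest R₀: strategy 1 with 444.1300.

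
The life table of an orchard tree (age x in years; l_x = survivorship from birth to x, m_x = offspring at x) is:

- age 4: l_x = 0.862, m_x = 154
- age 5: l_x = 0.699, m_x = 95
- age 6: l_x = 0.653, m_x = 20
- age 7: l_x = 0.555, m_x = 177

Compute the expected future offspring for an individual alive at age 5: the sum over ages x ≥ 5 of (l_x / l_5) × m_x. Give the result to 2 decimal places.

l_5 = 0.699. Conditional survival from age 5 to x is l_x / l_5.
  x=5: (0.699/0.699) × 95 = 95.0000
  x=6: (0.653/0.699) × 20 = 18.6838
  x=7: (0.555/0.699) × 177 = 140.5365
Sum = 95.0000 + 18.6838 + 140.5365 = 254.2203

254.22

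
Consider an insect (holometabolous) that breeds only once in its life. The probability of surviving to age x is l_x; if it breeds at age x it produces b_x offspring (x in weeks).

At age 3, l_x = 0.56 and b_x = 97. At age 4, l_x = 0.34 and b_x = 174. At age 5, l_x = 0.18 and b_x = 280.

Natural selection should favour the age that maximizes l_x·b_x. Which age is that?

4

Expected offspring if breeding at age x = l_x × b_x:
  age 3: 0.56 × 97 = 54.320
  age 4: 0.34 × 174 = 59.160
  age 5: 0.18 × 280 = 50.400
Maximum at age 4 (59.160).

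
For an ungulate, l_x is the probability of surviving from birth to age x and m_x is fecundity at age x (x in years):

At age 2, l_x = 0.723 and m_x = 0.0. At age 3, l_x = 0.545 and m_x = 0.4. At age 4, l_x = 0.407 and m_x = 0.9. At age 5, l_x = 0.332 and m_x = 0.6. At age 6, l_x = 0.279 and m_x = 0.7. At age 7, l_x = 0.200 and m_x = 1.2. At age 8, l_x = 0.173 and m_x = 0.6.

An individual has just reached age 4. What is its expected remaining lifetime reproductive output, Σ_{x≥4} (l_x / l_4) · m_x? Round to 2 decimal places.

l_4 = 0.407. Conditional survival from age 4 to x is l_x / l_4.
  x=4: (0.407/0.407) × 0.9 = 0.9000
  x=5: (0.332/0.407) × 0.6 = 0.4894
  x=6: (0.279/0.407) × 0.7 = 0.4799
  x=7: (0.200/0.407) × 1.2 = 0.5897
  x=8: (0.173/0.407) × 0.6 = 0.2550
Sum = 0.9000 + 0.4894 + 0.4799 + 0.5897 + 0.2550 = 2.7140

2.71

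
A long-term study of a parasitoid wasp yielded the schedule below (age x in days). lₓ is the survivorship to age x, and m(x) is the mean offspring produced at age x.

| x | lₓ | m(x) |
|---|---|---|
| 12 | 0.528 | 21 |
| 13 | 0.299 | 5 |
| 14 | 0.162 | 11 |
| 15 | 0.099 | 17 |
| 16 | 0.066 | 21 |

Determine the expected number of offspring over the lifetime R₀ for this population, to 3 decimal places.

R₀ = Σ lₓ m(x):
  age 12: 0.528 × 21 = 11.0880
  age 13: 0.299 × 5 = 1.4950
  age 14: 0.162 × 11 = 1.7820
  age 15: 0.099 × 17 = 1.6830
  age 16: 0.066 × 21 = 1.3860
R₀ = 11.0880 + 1.4950 + 1.7820 + 1.6830 + 1.3860 = 17.4340

17.434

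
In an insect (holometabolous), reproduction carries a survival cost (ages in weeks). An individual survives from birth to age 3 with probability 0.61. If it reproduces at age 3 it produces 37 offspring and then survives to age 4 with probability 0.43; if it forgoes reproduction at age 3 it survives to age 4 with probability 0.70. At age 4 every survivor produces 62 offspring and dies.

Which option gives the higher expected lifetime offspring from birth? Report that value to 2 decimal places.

breed at age 3: R₀ = 0.61 × (37 + 0.43 × 62) = 0.61 × 63.6600 = 38.8326
delay to age 4: R₀ = 0.61 × (0.70 × 62) = 0.61 × 43.4000 = 26.4740
Higher: breed at age 3 (38.8326).

38.83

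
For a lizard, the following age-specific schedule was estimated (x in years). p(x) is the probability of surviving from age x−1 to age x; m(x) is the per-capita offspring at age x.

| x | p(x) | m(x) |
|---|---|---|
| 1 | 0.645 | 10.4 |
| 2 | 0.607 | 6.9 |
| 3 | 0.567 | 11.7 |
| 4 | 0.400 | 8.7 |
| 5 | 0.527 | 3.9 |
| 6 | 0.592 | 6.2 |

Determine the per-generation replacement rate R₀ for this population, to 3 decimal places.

Survivorship from birth: l_x = p_1·p_2·…·p_x.
  l_1 = 0.64500
  l_2 = 0.39152
  l_3 = 0.22199
  l_4 = 0.08880
  l_5 = 0.04680
  l_6 = 0.02770
R₀ = Σ l_x m(x):
  age 1: 0.64500 × 10.4 = 6.7080
  age 2: 0.39152 × 6.9 = 2.7015
  age 3: 0.22199 × 11.7 = 2.5973
  age 4: 0.08880 × 8.7 = 0.7726
  age 5: 0.04680 × 3.9 = 0.1825
  age 6: 0.02770 × 6.2 = 0.1717
R₀ = 6.7080 + 2.7015 + 2.5973 + 0.7726 + 0.1825 + 0.1717 = 13.1336

13.134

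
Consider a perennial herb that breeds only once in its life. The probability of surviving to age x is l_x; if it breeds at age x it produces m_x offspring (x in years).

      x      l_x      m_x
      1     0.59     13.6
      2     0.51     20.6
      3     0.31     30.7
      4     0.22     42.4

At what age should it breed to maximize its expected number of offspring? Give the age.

Expected offspring if breeding at age x = l_x × m_x:
  age 1: 0.59 × 13.6 = 8.024
  age 2: 0.51 × 20.6 = 10.506
  age 3: 0.31 × 30.7 = 9.517
  age 4: 0.22 × 42.4 = 9.328
Maximum at age 2 (10.506).

2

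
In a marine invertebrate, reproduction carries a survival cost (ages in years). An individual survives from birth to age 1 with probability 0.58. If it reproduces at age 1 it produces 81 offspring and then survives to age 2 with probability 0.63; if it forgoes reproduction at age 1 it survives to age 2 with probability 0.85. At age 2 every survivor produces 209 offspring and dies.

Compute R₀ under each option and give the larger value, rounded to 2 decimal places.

123.35

breed at age 1: R₀ = 0.58 × (81 + 0.63 × 209) = 0.58 × 212.6700 = 123.3486
delay to age 2: R₀ = 0.58 × (0.85 × 209) = 0.58 × 177.6500 = 103.0370
Higher: breed at age 1 (123.3486).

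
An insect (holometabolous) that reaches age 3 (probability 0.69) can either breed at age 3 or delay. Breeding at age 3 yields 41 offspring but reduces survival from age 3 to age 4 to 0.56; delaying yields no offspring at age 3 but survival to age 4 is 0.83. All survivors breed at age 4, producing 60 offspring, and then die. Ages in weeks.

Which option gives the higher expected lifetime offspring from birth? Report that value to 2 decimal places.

51.47

breed at age 3: R₀ = 0.69 × (41 + 0.56 × 60) = 0.69 × 74.6000 = 51.4740
delay to age 4: R₀ = 0.69 × (0.83 × 60) = 0.69 × 49.8000 = 34.3620
Higher: breed at age 3 (51.4740).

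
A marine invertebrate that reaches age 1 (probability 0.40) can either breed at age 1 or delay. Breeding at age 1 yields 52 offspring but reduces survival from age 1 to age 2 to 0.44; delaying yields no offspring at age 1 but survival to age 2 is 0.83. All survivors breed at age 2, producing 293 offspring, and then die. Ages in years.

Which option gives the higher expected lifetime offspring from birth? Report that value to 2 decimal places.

97.28

breed at age 1: R₀ = 0.40 × (52 + 0.44 × 293) = 0.40 × 180.9200 = 72.3680
delay to age 2: R₀ = 0.40 × (0.83 × 293) = 0.40 × 243.1900 = 97.2760
Higher: delay to age 2 (97.2760).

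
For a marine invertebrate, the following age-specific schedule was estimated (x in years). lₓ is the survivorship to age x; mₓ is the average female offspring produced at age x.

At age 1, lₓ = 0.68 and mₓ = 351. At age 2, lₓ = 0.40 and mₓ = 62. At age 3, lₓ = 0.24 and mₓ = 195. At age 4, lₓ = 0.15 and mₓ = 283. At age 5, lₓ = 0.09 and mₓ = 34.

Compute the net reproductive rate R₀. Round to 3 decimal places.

R₀ = Σ lₓ mₓ:
  age 1: 0.68 × 351 = 238.6800
  age 2: 0.40 × 62 = 24.8000
  age 3: 0.24 × 195 = 46.8000
  age 4: 0.15 × 283 = 42.4500
  age 5: 0.09 × 34 = 3.0600
R₀ = 238.6800 + 24.8000 + 46.8000 + 42.4500 + 3.0600 = 355.7900

355.790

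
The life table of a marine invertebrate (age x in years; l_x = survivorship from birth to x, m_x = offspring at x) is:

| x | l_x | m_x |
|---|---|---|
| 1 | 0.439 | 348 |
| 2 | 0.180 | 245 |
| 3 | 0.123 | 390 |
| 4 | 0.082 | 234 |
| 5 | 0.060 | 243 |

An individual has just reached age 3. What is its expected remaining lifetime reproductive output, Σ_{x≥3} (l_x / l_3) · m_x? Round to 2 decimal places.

664.54

l_3 = 0.123. Conditional survival from age 3 to x is l_x / l_3.
  x=3: (0.123/0.123) × 390 = 390.0000
  x=4: (0.082/0.123) × 234 = 156.0000
  x=5: (0.060/0.123) × 243 = 118.5366
Sum = 390.0000 + 156.0000 + 118.5366 = 664.5366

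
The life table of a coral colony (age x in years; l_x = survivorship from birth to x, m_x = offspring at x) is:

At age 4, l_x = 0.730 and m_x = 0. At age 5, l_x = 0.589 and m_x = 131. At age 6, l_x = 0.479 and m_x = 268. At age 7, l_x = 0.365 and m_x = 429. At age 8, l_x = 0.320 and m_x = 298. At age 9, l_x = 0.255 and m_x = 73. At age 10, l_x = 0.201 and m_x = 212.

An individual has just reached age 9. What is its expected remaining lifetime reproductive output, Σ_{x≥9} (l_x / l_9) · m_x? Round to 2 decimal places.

l_9 = 0.255. Conditional survival from age 9 to x is l_x / l_9.
  x=9: (0.255/0.255) × 73 = 73.0000
  x=10: (0.201/0.255) × 212 = 167.1059
Sum = 73.0000 + 167.1059 = 240.1059

240.11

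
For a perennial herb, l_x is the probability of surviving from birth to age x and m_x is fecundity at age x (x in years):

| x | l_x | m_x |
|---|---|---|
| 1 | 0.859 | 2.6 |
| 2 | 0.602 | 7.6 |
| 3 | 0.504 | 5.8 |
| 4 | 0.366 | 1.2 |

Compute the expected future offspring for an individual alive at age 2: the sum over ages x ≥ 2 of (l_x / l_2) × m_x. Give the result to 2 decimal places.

l_2 = 0.602. Conditional survival from age 2 to x is l_x / l_2.
  x=2: (0.602/0.602) × 7.6 = 7.6000
  x=3: (0.504/0.602) × 5.8 = 4.8558
  x=4: (0.366/0.602) × 1.2 = 0.7296
Sum = 7.6000 + 4.8558 + 0.7296 = 13.1854

13.19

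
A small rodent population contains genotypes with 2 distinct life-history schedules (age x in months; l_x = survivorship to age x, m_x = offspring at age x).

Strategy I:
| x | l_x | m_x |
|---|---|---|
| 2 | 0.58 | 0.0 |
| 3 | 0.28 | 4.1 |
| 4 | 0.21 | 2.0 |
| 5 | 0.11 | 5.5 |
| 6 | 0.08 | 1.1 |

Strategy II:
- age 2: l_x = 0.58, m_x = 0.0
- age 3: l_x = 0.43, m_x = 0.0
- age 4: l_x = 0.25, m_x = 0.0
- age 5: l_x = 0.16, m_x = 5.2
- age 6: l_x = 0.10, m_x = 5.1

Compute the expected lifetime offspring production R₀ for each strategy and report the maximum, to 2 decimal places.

Strategy I: R₀ = 0.58×0.0 + 0.28×4.1 + 0.21×2.0 + 0.11×5.5 + 0.08×1.1 = 2.2610
Strategy II: R₀ = 0.58×0.0 + 0.43×0.0 + 0.25×0.0 + 0.16×5.2 + 0.10×5.1 = 1.3420
Highest R₀: strategy I with 2.2610.

2.26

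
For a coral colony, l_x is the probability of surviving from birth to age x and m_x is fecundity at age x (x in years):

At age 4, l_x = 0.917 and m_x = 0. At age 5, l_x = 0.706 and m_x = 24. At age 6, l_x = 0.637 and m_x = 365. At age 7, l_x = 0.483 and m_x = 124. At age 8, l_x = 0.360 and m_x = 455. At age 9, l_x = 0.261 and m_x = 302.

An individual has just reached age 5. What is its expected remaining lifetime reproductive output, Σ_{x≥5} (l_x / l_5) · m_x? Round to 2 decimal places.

l_5 = 0.706. Conditional survival from age 5 to x is l_x / l_5.
  x=5: (0.706/0.706) × 24 = 24.0000
  x=6: (0.637/0.706) × 365 = 329.3272
  x=7: (0.483/0.706) × 124 = 84.8329
  x=8: (0.360/0.706) × 455 = 232.0113
  x=9: (0.261/0.706) × 302 = 111.6459
Sum = 24.0000 + 329.3272 + 84.8329 + 232.0113 + 111.6459 = 781.8173

781.82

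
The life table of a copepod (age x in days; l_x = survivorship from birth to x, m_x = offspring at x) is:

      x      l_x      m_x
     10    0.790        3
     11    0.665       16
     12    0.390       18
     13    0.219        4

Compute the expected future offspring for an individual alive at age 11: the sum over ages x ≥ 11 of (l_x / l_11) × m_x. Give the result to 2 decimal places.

l_11 = 0.665. Conditional survival from age 11 to x is l_x / l_11.
  x=11: (0.665/0.665) × 16 = 16.0000
  x=12: (0.390/0.665) × 18 = 10.5564
  x=13: (0.219/0.665) × 4 = 1.3173
Sum = 16.0000 + 10.5564 + 1.3173 = 27.8737

27.87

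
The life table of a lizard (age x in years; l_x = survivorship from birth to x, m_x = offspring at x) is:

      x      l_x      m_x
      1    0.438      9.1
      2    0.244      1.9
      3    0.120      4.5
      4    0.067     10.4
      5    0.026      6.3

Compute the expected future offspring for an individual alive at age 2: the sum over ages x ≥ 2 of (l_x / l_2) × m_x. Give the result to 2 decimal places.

l_2 = 0.244. Conditional survival from age 2 to x is l_x / l_2.
  x=2: (0.244/0.244) × 1.9 = 1.9000
  x=3: (0.120/0.244) × 4.5 = 2.2131
  x=4: (0.067/0.244) × 10.4 = 2.8557
  x=5: (0.026/0.244) × 6.3 = 0.6713
Sum = 1.9000 + 2.2131 + 2.8557 + 0.6713 = 7.6402

7.64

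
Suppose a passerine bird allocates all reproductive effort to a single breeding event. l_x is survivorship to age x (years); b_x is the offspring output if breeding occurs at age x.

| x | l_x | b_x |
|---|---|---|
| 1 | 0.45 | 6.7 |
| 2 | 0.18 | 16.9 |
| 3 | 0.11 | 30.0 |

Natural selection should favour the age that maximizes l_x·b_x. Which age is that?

3

Expected offspring if breeding at age x = l_x × b_x:
  age 1: 0.45 × 6.7 = 3.015
  age 2: 0.18 × 16.9 = 3.042
  age 3: 0.11 × 30.0 = 3.300
Maximum at age 3 (3.300).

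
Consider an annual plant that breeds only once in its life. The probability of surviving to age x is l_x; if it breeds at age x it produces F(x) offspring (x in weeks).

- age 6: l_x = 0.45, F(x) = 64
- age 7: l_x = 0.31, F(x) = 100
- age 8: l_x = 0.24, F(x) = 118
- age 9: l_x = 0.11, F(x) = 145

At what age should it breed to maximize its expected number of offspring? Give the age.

Expected offspring if breeding at age x = l_x × F(x):
  age 6: 0.45 × 64 = 28.800
  age 7: 0.31 × 100 = 31.000
  age 8: 0.24 × 118 = 28.320
  age 9: 0.11 × 145 = 15.950
Maximum at age 7 (31.000).

7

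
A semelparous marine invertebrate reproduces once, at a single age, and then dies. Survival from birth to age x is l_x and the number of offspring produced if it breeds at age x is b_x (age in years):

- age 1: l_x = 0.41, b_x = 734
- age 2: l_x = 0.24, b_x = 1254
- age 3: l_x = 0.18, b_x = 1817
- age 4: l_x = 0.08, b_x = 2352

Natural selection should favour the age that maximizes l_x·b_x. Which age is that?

Expected offspring if breeding at age x = l_x × b_x:
  age 1: 0.41 × 734 = 300.940
  age 2: 0.24 × 1254 = 300.960
  age 3: 0.18 × 1817 = 327.060
  age 4: 0.08 × 2352 = 188.160
Maximum at age 3 (327.060).

3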